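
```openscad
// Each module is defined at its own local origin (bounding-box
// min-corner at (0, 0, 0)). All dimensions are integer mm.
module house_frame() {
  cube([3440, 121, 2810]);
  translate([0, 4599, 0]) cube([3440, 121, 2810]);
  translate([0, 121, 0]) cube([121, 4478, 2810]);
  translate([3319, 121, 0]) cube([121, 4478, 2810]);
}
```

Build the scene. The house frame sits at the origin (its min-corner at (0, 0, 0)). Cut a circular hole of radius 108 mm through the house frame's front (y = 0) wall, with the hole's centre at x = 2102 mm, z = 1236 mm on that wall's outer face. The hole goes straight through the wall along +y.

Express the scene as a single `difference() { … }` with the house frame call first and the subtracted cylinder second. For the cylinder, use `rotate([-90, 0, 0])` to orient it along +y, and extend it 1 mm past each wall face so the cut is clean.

difference() {
  house_frame();
  translate([2102, -1, 1236]) rotate([-90, 0, 0]) cylinder(h = 123, r = 108);
}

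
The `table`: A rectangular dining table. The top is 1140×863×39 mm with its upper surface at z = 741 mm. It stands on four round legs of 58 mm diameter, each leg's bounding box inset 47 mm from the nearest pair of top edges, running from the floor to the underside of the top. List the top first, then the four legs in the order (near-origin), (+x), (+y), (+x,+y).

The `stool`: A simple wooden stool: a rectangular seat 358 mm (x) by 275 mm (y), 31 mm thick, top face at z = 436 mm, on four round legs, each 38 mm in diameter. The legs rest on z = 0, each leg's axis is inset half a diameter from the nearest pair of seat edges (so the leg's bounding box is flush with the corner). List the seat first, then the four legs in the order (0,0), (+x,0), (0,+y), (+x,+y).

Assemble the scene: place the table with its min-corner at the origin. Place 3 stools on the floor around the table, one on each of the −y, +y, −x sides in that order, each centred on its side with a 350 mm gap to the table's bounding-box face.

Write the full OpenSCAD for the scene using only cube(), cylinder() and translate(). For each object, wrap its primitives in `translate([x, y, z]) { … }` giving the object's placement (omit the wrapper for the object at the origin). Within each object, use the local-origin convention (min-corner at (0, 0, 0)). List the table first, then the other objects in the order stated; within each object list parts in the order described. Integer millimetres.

translate([0, 0, 702]) cube([1140, 863, 39]);
translate([76, 76, 0]) cylinder(h = 702, r = 29);
translate([1064, 76, 0]) cylinder(h = 702, r = 29);
translate([76, 787, 0]) cylinder(h = 702, r = 29);
translate([1064, 787, 0]) cylinder(h = 702, r = 29);
translate([391, -625, 0]) {
  translate([0, 0, 405]) cube([358, 275, 31]);
  translate([19, 19, 0]) cylinder(h = 405, r = 19);
  translate([339, 19, 0]) cylinder(h = 405, r = 19);
  translate([19, 256, 0]) cylinder(h = 405, r = 19);
  translate([339, 256, 0]) cylinder(h = 405, r = 19);
}
translate([391, 1213, 0]) {
  translate([0, 0, 405]) cube([358, 275, 31]);
  translate([19, 19, 0]) cylinder(h = 405, r = 19);
  translate([339, 19, 0]) cylinder(h = 405, r = 19);
  translate([19, 256, 0]) cylinder(h = 405, r = 19);
  translate([339, 256, 0]) cylinder(h = 405, r = 19);
}
translate([-708, 294, 0]) {
  translate([0, 0, 405]) cube([358, 275, 31]);
  translate([19, 19, 0]) cylinder(h = 405, r = 19);
  translate([339, 19, 0]) cylinder(h = 405, r = 19);
  translate([19, 256, 0]) cylinder(h = 405, r = 19);
  translate([339, 256, 0]) cylinder(h = 405, r = 19);
}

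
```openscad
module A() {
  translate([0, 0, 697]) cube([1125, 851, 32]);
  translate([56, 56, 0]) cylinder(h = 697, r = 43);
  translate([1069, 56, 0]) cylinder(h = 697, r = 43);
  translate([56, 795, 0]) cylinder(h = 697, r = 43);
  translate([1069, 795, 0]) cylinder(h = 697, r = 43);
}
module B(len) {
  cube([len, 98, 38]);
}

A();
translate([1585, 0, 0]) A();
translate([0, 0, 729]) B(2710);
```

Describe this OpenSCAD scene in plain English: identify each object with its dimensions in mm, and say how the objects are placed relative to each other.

A is a table: top 1125 mm (x) × 851 mm (y), 32 mm thick, upper face at z = 729 mm, on four round legs of 86 mm diameter, each leg's bounding box inset 13 mm from the nearest pair of top edges, running from z = 0 to the bottom of the top.

B is a rectangular beam 2710 mm long (x), 98 mm deep (y), 38 mm thick (z).

The beam spans the tops of two tables placed 460 mm apart, resting at z = 729 mm.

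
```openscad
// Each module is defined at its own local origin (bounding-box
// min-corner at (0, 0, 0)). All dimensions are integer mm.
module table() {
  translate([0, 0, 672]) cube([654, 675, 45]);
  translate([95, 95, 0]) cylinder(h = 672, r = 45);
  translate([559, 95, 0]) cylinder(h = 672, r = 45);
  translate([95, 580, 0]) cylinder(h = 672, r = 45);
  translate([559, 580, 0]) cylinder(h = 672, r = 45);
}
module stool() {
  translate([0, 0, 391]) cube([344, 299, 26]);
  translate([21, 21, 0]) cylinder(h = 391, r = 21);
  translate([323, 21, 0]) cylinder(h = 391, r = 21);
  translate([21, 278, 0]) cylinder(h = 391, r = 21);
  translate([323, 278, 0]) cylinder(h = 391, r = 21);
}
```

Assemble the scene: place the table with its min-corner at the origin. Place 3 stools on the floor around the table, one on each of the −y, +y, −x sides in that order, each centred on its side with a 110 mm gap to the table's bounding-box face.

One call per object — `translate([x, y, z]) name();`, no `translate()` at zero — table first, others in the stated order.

table();
translate([155, -409, 0]) stool();
translate([155, 785, 0]) stool();
translate([-454, 188, 0]) stool();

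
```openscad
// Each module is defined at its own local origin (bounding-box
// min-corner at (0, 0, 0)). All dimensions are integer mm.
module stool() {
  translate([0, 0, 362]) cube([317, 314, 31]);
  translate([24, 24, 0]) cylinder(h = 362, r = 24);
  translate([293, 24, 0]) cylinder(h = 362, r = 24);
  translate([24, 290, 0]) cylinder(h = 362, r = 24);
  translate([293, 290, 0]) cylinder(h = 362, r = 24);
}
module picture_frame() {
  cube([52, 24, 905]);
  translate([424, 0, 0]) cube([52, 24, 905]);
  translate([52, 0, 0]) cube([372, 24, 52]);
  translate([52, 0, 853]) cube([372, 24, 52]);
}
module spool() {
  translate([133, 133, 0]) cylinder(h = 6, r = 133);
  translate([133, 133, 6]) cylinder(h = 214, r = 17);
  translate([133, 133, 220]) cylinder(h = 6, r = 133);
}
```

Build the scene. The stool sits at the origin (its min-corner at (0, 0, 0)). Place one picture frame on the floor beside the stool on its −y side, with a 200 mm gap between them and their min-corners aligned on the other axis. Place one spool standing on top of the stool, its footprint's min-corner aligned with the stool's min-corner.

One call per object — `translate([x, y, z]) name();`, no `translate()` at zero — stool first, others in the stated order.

stool();
translate([0, -224, 0]) picture_frame();
translate([0, 0, 393]) spool();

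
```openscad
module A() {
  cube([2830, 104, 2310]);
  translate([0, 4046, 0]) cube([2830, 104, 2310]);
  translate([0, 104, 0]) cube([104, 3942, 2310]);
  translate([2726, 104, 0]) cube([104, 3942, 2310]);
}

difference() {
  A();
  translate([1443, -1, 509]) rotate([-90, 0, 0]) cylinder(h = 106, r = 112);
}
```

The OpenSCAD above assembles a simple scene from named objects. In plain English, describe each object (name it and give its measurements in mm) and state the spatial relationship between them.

A is the wall frame of a small rectangular building: four walls, each 2310 mm tall and 104 mm thick, enclosing a footprint 2830 mm (x) by 4150 mm (y) outside-to-outside, with no floor or roof. The front and back walls (the −y and +y sides) span the full width; the two side walls fit between them.

The house frame has a circular hole of radius 112 mm through its front wall, centred at (x = 1443, z = 509).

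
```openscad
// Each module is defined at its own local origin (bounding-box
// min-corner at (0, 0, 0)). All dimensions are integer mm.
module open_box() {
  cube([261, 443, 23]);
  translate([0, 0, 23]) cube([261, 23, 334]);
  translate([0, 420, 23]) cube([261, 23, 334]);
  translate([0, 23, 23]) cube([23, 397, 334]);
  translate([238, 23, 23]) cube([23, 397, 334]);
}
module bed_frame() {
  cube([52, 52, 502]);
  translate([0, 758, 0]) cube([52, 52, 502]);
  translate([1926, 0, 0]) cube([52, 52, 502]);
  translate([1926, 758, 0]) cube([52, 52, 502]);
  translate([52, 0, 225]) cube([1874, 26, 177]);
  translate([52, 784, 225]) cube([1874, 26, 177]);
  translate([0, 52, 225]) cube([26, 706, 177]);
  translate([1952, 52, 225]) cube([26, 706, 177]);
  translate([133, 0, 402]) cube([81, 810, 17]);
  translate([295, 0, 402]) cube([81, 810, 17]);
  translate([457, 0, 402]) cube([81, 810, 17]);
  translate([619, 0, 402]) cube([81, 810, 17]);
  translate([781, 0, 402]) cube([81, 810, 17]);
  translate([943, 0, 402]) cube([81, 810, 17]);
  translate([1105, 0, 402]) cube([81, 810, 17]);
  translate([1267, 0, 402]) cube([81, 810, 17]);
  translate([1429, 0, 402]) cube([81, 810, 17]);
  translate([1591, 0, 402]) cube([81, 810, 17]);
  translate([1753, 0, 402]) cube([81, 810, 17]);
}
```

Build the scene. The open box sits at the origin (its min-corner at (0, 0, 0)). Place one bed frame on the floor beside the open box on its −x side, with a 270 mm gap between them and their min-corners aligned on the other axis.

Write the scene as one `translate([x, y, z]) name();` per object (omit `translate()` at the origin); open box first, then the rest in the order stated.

open_box();
translate([-2248, 0, 0]) bed_frame();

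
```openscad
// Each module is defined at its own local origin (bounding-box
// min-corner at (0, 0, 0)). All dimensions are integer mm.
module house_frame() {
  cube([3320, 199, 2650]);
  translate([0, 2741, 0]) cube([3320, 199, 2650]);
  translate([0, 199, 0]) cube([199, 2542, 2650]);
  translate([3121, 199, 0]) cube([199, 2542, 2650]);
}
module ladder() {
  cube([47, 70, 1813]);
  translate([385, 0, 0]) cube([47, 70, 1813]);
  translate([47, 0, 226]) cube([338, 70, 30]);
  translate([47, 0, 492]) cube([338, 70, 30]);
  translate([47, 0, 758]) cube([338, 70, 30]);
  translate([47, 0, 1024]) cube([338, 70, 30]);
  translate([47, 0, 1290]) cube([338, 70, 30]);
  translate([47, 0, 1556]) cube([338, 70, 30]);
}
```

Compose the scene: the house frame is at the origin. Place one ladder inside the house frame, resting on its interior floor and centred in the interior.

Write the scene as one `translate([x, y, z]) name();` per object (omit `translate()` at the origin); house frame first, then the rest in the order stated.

house_frame();
translate([1444, 1435, 0]) ladder();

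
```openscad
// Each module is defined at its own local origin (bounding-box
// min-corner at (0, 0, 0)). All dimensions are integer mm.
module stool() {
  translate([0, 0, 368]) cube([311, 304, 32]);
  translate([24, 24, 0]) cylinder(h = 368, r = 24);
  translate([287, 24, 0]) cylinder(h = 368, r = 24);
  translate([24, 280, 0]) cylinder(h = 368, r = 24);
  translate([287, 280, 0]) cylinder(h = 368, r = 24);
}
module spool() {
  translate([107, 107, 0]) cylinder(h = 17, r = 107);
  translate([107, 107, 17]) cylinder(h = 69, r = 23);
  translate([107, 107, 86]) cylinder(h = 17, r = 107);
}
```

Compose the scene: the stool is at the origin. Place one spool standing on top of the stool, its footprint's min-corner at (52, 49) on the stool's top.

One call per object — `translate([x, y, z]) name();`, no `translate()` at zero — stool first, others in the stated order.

stool();
translate([52, 49, 400]) spool();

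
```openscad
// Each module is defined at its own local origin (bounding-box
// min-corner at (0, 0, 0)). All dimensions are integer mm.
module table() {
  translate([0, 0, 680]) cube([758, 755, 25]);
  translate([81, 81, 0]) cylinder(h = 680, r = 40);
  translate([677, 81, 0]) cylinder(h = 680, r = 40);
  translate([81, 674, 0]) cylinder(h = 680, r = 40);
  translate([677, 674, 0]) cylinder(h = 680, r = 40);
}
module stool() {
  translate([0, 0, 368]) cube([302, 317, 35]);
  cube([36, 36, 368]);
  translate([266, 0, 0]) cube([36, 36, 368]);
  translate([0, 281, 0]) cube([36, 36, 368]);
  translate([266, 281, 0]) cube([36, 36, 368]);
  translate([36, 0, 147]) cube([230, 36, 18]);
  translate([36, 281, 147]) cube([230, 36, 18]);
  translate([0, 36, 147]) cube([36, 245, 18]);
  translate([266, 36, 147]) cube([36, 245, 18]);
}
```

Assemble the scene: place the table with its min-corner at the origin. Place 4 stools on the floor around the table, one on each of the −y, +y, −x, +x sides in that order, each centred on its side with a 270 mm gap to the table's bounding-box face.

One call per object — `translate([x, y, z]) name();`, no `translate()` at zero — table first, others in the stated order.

table();
translate([228, -587, 0]) stool();
translate([228, 1025, 0]) stool();
translate([-572, 219, 0]) stool();
translate([1028, 219, 0]) stool();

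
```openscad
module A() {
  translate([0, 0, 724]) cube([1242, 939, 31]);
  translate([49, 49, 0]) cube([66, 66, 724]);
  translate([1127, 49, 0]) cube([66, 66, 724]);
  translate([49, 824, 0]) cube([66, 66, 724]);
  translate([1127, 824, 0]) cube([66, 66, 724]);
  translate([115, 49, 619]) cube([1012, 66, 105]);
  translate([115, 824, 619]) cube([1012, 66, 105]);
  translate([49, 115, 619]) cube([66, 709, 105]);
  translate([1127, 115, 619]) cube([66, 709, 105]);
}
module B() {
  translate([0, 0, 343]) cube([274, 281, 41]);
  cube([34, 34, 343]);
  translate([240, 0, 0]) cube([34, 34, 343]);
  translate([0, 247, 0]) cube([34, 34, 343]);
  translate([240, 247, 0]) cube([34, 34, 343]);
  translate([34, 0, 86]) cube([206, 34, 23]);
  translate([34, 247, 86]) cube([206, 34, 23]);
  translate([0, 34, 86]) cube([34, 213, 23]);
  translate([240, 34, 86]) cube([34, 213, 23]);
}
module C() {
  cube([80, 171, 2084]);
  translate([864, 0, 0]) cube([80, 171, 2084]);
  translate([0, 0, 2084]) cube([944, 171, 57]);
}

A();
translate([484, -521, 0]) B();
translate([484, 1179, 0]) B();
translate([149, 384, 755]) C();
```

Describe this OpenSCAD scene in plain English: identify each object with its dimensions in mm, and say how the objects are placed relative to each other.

A is a table with a 1242×939 mm rectangular top, 31 mm thick, top surface at z = 755 mm, supported by four 66×66 mm square legs, each inset 49 mm from the nearest pair of top edges, running from the floor. Four apron rails, 66 mm thick and 105 mm tall, run between adjacent legs with their top edges flush with the underside of the top and their outer faces flush with the legs' outer faces.

B is a simple wooden stool: a rectangular seat 274 mm (x) by 281 mm (y), 41 mm thick, top face at z = 384 mm, on four square legs, each 34×34 mm in cross-section. The legs rest on z = 0, each flush with a corner of the seat. Four stretchers, 34 mm wide and 23 mm tall, connect adjacent legs with their undersides at z = 86 mm, each running between the inner faces of the legs it joins and aligned with the legs' outer faces on the other axis.

C is a door frame. The clear opening is 784 mm wide and 2084 mm high. Two 80 mm wide jambs, 171 mm deep, stand either side of the opening from the floor to the top of the opening. A 57 mm thick head sits across the top of both jambs, spanning the full outside width of the frame.

Two stools sit around the table at the −y, +y sides. The door frame is on top of the table, centred.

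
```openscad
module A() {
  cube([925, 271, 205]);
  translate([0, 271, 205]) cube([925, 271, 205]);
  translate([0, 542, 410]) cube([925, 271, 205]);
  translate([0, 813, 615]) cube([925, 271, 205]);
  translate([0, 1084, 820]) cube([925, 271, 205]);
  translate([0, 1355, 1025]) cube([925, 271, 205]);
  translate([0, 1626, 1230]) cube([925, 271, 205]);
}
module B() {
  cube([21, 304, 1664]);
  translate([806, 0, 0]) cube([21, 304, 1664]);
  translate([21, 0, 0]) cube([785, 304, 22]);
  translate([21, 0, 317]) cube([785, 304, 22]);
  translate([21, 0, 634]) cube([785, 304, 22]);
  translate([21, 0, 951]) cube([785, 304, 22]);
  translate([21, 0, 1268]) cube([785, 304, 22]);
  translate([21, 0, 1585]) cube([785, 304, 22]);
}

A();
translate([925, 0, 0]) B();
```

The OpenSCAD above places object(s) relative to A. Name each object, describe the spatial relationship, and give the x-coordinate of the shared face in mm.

A is a staircase. B is a bookshelf. The bookshelf is against the staircase's +x side, with their −y faces flush. The x-coordinate of the shared face is 925 mm.

The staircase's +x face and the bookshelf's −x face are both at x = 925 mm.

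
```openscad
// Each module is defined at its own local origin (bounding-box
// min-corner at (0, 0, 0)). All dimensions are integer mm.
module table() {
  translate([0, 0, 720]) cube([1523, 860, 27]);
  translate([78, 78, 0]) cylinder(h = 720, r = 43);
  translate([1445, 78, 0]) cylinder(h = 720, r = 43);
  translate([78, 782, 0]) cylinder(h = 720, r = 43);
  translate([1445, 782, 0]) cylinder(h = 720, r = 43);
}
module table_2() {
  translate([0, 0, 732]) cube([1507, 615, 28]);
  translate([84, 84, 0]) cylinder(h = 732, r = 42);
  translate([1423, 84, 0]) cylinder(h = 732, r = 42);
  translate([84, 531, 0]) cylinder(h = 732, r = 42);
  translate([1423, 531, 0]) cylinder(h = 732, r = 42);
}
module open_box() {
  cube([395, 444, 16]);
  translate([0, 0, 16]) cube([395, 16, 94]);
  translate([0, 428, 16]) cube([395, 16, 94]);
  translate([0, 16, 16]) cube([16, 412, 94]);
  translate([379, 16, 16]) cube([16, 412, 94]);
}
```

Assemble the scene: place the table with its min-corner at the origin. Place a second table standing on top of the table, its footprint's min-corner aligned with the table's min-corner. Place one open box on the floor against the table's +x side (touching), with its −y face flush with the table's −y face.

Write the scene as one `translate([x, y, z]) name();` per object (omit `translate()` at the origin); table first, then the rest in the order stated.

table();
translate([0, 0, 747]) table_2();
translate([1523, 0, 0]) open_box();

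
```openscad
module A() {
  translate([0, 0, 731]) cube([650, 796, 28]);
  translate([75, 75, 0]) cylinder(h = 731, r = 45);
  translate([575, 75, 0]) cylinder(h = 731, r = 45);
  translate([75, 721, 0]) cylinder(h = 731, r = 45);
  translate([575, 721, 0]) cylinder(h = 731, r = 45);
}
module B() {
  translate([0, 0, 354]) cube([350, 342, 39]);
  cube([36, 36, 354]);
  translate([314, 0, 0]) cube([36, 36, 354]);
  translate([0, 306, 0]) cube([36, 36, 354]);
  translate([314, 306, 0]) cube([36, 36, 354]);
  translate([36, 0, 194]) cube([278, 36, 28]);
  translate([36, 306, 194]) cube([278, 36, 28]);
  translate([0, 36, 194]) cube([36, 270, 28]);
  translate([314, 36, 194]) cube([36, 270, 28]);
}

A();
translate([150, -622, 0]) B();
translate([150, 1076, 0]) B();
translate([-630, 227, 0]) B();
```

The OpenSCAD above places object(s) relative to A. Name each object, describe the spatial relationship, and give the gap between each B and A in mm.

Each stool's nearest face is 280 mm from the table's bounding box.

A is a table. B is a stool. Three stools sit around the table at the −y, +y, −x sides. The gap between each stool and the table is 280 mm.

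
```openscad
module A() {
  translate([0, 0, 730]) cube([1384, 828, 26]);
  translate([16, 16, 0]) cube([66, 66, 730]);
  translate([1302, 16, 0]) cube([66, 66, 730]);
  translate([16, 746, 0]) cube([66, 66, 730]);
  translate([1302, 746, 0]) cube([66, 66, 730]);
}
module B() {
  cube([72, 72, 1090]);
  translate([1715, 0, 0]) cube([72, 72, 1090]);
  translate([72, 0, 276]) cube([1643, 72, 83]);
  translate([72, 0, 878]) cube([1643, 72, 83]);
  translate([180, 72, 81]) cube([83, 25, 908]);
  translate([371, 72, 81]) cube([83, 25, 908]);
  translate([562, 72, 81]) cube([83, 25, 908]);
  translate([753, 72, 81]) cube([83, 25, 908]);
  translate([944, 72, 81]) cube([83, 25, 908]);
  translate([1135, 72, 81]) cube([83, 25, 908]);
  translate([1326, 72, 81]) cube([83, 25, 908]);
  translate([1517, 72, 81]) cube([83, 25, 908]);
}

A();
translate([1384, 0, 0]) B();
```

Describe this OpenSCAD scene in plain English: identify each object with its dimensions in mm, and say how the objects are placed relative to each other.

A is a table with a 1384×828 mm rectangular top, 26 mm thick, top surface at z = 756 mm, supported by four 66×66 mm square legs, each inset 16 mm from the nearest pair of top edges, running from the floor.

B is a fence section. Two 72×72 mm posts, 1090 mm tall, stand on the floor with a clear span of 1643 mm between their inner faces. Two horizontal rails of 72×83 mm section span the gap between the posts with their undersides at z = 276 mm and z = 878 mm, flush with the posts' −y face. 8 pickets, each 83 mm wide, 25 mm thick and 908 mm tall, are fixed to the +y face of the rails with their bottoms at z = 81 mm, evenly spaced across the span with equal gaps (rounded down to the nearest mm) at the −x end and between each pair — any rounding remainder accumulates at the +x end.

The fence section is against the table's +x side, with their −y faces flush.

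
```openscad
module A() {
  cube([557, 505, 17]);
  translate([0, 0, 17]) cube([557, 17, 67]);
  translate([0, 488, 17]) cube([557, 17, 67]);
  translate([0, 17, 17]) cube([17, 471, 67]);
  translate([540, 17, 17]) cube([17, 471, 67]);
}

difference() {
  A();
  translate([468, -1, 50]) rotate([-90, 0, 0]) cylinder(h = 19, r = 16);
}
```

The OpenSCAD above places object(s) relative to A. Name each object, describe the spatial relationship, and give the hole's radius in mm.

The subtracted cylinder has r = 16 mm.

A is an open box. The open box has a circular hole through its front wall. The hole's radius is 16 mm.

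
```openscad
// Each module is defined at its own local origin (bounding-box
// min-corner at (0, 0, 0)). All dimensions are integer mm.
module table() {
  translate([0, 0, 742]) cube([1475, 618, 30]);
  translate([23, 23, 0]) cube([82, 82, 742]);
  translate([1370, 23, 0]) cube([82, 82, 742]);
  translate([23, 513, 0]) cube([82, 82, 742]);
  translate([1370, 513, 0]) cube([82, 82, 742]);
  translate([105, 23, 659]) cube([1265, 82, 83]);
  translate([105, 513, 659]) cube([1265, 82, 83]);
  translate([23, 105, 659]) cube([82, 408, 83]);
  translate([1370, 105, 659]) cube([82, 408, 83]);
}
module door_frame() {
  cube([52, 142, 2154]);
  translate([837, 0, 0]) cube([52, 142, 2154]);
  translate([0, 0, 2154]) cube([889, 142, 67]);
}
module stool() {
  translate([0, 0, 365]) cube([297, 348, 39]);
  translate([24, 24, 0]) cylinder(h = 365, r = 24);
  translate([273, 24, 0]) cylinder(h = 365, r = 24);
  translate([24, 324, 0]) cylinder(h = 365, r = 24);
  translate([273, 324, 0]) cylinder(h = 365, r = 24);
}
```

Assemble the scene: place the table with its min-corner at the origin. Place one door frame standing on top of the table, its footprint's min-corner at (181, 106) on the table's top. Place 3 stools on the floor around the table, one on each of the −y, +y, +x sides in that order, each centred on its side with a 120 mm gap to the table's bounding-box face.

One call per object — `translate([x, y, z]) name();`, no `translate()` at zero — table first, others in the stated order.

table();
translate([181, 106, 772]) door_frame();
translate([589, -468, 0]) stool();
translate([589, 738, 0]) stool();
translate([1595, 135, 0]) stool();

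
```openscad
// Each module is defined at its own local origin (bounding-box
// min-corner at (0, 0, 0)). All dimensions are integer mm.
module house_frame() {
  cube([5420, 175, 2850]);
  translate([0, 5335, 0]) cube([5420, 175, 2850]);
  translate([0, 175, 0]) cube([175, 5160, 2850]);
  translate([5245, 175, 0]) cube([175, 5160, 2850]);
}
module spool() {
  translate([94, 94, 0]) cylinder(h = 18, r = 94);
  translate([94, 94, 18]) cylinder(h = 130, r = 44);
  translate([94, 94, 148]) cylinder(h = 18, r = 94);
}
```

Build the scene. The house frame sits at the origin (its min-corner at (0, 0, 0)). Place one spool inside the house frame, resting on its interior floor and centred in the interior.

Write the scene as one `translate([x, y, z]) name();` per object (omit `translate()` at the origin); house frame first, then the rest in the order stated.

house_frame();
translate([2616, 2661, 0]) spool();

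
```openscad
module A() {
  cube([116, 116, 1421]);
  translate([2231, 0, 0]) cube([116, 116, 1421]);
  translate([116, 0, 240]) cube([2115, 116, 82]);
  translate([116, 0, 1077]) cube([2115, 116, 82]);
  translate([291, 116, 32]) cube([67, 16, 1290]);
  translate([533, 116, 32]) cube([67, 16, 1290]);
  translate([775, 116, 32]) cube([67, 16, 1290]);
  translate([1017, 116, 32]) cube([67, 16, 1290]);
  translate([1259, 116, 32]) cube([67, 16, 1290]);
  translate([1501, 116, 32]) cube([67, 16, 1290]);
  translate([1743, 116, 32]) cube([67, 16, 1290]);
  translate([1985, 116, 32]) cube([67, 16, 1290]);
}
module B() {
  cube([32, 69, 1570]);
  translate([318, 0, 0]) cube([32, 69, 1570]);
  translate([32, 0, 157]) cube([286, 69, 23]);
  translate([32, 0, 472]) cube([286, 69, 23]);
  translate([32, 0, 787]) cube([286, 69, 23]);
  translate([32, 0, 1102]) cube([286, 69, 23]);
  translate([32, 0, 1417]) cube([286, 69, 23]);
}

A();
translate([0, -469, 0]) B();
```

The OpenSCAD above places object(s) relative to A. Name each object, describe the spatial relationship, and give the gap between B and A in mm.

A is a fence section. B is a ladder. The ladder is on the floor beside the fence section on its −y side. The gap between the ladder and the fence section is 400 mm.

The ladder's nearest face is 400 mm from the fence section's −y face.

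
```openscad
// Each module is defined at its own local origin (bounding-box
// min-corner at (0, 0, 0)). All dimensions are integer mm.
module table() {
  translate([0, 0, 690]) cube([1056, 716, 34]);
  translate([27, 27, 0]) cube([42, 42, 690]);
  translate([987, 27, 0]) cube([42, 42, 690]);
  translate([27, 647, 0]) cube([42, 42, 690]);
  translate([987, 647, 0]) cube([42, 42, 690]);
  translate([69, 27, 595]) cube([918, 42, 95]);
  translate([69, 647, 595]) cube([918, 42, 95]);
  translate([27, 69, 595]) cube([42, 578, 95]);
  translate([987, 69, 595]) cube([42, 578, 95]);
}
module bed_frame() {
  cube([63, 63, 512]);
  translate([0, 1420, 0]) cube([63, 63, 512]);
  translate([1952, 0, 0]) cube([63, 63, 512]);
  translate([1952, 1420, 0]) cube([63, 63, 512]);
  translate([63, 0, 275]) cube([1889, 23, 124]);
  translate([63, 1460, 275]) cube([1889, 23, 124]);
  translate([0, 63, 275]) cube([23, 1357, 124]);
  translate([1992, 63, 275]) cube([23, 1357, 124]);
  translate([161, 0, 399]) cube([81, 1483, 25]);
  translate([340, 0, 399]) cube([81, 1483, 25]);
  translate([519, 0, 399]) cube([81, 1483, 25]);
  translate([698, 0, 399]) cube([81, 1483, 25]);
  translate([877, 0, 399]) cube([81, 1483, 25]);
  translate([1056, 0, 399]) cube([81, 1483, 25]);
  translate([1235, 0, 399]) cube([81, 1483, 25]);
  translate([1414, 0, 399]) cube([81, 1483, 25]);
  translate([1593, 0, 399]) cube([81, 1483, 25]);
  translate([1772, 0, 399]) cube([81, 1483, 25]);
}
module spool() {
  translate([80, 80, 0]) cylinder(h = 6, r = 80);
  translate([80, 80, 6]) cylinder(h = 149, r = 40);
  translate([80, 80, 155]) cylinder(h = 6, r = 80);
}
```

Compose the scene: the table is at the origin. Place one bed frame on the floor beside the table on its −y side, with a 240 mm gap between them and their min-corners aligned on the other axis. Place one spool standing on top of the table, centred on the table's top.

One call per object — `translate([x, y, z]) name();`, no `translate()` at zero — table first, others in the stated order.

table();
translate([0, -1723, 0]) bed_frame();
translate([448, 278, 724]) spool();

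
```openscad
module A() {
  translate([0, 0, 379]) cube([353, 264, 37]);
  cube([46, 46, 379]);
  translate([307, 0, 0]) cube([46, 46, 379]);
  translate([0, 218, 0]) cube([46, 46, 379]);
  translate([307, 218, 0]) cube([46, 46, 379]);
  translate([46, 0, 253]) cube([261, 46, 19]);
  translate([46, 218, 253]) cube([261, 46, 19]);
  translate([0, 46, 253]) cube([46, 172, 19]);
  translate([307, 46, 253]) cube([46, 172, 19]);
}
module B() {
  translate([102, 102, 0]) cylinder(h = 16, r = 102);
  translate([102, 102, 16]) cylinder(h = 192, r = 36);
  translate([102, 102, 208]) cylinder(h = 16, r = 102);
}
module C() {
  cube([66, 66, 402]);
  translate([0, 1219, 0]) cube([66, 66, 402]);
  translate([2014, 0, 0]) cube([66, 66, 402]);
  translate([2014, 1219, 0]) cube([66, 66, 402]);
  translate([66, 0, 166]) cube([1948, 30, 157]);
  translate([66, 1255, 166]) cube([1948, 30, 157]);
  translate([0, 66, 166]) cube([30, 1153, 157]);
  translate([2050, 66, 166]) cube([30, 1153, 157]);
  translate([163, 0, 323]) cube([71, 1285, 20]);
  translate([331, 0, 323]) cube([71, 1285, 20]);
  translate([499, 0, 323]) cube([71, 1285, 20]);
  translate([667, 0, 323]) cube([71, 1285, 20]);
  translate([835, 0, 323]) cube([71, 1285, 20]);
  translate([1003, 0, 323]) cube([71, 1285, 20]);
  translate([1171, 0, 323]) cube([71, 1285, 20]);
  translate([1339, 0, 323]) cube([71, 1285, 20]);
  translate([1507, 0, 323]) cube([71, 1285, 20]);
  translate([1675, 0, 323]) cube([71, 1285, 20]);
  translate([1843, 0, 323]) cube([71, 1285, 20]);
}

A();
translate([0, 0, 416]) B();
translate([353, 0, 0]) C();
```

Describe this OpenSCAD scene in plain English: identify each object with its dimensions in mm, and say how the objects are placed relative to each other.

A is a four-legged stool. The seat is a 353×264×37 mm slab whose top surface is at z = 416 mm; four square legs, each 46×46 mm in cross-section, run from the floor (z = 0) to the underside of the seat, each flush with a corner of the seat. Four stretchers, 46 mm wide and 19 mm tall, connect adjacent legs with their undersides at z = 253 mm, each running between the inner faces of the legs it joins and aligned with the legs' outer faces on the other axis.

B is a spool: two coaxial disc flanges of radius 102 mm and thickness 16 mm, joined by a core cylinder of radius 36 mm and height 192 mm. The lower flange rests on z = 0 and the three cylinders share a vertical axis.

C is a bed frame 2080 mm long (x) by 1285 mm wide (y). Four 66×66 mm corner posts, 402 mm tall, at the corners of the footprint. Four rails of 30 mm thickness and 157 mm height run between adjacent posts with their undersides at z = 166 mm, their outer faces flush with the outside of the frame (the two x-running rails run between the posts' inner faces; the two y-running rails run between the posts' inner faces). 11 slats, each 71 mm wide (x) and 20 mm thick, lie across the top of the two x-running rails, running the full 1285 mm width of the frame in y; the slats are evenly spaced along x between the inner faces of the end posts with equal gaps (rounded down to the nearest mm) at the −x end and between each pair — any rounding remainder accumulates at the +x end.

The spool is on top of the stool. The bed frame is against the stool's +x side, with their −y faces flush.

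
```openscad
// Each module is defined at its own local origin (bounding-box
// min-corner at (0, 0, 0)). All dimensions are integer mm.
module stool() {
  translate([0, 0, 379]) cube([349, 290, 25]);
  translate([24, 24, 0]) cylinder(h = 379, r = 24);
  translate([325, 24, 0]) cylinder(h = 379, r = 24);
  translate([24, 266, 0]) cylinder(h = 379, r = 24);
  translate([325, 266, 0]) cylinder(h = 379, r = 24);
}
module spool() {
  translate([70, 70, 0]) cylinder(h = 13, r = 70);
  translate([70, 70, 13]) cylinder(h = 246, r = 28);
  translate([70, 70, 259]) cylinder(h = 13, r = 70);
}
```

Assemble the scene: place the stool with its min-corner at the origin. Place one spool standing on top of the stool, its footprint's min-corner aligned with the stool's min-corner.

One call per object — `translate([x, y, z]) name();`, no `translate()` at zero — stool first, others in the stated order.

stool();
translate([0, 0, 404]) spool();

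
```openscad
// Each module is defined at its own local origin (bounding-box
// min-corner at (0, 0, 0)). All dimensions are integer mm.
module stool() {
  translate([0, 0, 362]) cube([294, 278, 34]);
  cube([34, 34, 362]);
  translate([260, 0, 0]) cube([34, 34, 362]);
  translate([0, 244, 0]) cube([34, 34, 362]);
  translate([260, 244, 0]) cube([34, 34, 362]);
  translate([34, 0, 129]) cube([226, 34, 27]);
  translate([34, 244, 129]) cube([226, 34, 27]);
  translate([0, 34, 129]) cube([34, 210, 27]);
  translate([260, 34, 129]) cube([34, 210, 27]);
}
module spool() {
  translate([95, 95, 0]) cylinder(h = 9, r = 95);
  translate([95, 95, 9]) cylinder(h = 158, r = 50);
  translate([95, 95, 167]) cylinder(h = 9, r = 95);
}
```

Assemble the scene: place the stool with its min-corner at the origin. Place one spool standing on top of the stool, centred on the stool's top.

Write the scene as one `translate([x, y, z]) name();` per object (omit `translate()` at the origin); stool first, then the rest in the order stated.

stool();
translate([52, 44, 396]) spool();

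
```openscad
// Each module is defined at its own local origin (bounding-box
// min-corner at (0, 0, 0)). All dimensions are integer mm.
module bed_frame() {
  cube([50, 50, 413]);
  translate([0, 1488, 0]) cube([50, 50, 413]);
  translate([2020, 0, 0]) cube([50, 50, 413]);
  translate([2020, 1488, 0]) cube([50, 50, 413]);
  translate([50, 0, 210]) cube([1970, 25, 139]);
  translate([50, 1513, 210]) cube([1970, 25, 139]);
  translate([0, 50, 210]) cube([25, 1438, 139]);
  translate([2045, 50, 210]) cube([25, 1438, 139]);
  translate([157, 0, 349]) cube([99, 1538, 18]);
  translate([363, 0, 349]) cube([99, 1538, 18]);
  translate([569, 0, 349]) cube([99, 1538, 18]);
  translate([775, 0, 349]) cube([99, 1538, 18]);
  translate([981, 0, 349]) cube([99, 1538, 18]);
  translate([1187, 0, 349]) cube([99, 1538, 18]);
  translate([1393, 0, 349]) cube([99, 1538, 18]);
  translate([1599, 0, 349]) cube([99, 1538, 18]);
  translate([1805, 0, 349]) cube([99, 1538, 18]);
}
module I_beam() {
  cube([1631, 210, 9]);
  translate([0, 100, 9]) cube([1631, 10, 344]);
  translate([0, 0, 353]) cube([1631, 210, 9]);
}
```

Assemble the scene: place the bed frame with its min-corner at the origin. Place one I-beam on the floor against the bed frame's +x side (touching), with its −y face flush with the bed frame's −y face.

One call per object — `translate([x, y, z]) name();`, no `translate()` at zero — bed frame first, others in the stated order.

bed_frame();
translate([2070, 0, 0]) I_beam();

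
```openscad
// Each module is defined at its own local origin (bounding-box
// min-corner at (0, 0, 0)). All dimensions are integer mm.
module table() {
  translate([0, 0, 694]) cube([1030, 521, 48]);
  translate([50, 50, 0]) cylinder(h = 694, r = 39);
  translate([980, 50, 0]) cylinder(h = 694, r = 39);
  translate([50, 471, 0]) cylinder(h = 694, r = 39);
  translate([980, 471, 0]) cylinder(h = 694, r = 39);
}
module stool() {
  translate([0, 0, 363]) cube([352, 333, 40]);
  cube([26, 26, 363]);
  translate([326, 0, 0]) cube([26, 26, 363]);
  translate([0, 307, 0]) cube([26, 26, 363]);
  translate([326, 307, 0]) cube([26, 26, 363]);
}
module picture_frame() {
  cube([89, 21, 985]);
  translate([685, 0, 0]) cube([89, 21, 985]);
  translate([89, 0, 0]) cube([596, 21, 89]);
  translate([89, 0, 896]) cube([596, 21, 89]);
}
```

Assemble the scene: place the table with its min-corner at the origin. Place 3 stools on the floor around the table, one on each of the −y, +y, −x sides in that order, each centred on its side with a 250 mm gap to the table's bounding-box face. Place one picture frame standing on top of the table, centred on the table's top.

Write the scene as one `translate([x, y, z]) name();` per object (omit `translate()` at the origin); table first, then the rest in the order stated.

table();
translate([339, -583, 0]) stool();
translate([339, 771, 0]) stool();
translate([-602, 94, 0]) stool();
translate([128, 250, 742]) picture_frame();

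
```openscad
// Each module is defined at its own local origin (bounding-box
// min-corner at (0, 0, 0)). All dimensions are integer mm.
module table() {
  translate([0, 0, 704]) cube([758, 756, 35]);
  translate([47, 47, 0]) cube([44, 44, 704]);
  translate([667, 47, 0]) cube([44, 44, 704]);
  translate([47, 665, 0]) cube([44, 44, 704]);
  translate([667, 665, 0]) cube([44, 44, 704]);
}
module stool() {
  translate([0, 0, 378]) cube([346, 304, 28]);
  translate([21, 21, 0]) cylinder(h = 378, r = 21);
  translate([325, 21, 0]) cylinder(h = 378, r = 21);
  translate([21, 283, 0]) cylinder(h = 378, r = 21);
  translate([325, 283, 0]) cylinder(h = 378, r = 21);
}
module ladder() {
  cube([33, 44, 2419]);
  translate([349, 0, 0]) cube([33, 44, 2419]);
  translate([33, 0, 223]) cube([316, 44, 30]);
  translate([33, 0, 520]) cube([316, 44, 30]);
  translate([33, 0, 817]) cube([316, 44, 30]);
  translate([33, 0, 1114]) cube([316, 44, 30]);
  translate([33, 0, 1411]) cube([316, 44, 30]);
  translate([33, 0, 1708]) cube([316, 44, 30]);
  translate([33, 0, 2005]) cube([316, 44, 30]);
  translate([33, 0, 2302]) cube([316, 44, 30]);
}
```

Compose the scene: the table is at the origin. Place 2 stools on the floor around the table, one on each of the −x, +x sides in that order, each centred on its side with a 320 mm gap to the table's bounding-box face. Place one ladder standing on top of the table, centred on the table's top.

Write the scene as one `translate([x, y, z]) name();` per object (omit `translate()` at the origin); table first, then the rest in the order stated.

table();
translate([-666, 226, 0]) stool();
translate([1078, 226, 0]) stool();
translate([188, 356, 739]) ladder();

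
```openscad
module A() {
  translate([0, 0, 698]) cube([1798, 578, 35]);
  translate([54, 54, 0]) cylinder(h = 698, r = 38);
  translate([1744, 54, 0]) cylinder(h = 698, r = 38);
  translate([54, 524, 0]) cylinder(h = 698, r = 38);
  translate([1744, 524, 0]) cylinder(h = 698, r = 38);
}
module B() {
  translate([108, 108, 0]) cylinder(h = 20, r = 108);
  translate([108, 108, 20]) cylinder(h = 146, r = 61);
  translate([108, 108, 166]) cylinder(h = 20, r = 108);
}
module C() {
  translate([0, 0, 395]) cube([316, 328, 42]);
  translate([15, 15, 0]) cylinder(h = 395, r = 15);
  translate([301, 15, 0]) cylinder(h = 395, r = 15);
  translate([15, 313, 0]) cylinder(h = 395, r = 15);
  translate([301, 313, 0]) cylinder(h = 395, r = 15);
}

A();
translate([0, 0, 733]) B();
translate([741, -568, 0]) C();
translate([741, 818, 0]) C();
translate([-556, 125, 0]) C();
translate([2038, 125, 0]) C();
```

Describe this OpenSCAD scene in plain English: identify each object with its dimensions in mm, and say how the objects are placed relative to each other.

A is a table: top 1798 mm (x) × 578 mm (y), 35 mm thick, upper face at z = 733 mm, on four round legs of 76 mm diameter, each leg's bounding box inset 16 mm from the nearest pair of top edges, running from z = 0 to the bottom of the top.

B is a spool: two coaxial disc flanges of radius 108 mm and thickness 20 mm, joined by a core cylinder of radius 61 mm and height 146 mm. The lower flange rests on z = 0 and the three cylinders share a vertical axis.

C is a simple wooden stool: a rectangular seat 316 mm (x) by 328 mm (y), 42 mm thick, top face at z = 437 mm, on four round legs, each 30 mm in diameter. The legs rest on z = 0, each leg's axis is inset half a diameter from the nearest pair of seat edges (so the leg's bounding box is flush with the corner).

The spool is on top of the table. Four stools sit around the table at the −y, +y, −x, +x sides.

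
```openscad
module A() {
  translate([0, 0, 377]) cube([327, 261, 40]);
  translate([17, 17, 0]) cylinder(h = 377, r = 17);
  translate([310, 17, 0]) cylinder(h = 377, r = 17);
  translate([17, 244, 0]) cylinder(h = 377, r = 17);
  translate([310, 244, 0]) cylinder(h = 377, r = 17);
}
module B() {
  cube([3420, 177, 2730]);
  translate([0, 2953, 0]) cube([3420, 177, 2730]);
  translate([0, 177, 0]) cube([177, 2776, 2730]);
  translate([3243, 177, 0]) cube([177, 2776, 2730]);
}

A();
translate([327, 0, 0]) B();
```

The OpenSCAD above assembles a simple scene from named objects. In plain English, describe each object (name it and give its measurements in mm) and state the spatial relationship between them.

A is a four-legged stool. The seat is 327×261 mm, 40 mm thick, top at z = 417 mm. It stands on four round legs, each 34 mm in diameter, from z = 0 to the seat underside, each leg's axis is inset half a diameter from the nearest pair of seat edges (so the leg's bounding box is flush with the corner).

B is the wall frame of a small rectangular building: four walls, each 2730 mm tall and 177 mm thick, enclosing a footprint 3420 mm (x) by 3130 mm (y) outside-to-outside, with no floor or roof. The front and back walls (the −y and +y sides) span the full width; the two side walls fit between them.

The house frame is against the stool's +x side, with their −y faces flush.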